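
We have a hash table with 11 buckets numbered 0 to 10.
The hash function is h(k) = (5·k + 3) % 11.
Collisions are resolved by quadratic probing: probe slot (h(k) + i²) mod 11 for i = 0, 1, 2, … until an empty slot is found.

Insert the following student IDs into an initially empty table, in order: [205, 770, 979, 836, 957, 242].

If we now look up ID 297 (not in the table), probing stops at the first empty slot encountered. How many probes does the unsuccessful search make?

205 hashes to 5; slot 5 is free → place at 5.
770 hashes to 3; slot 3 is free → place at 3.
979 hashes to 3; 3 taken → place at 4.
836 hashes to 3; 3,4 taken → place at 7.
957 hashes to 3; 3,4,7 taken → place at 1.
242 hashes to 3; 3,4,7,1 taken → place at 8.
Table: [∅, 957, ∅, 770, 979, 205, ∅, 836, 242, ∅, ∅]
Lookup 297: h=3, probe 3,4,7,1,8,6 → slot 6 empty, not found.

6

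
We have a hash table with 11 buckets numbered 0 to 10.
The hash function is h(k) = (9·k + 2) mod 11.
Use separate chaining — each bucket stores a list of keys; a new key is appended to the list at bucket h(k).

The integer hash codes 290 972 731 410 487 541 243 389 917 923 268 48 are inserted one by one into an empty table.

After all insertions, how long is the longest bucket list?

290 -> bucket 5
972 -> bucket 5 (collision)
731 -> bucket 3
410 -> bucket 7
487 -> bucket 7 (collision)
541 -> bucket 9
243 -> bucket 0
389 -> bucket 5 (collision)
917 -> bucket 5 (collision)
923 -> bucket 4
268 -> bucket 5 (collision)
48 -> bucket 5 (collision)
Final buckets:
0: 243
1: _
2: _
3: 731
4: 923
5: 290 -> 972 -> 389 -> 917 -> 268 -> 48
6: _
7: 410 -> 487
8: _
9: 541
10: _

6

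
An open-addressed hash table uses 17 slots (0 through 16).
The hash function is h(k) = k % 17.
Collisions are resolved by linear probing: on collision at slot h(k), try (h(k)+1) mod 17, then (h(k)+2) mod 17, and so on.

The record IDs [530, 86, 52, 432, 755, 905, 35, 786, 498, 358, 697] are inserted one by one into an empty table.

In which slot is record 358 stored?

10

530 hashes to 3; slot 3 is free => place at 3.
86 hashes to 1; slot 1 is free => place at 1.
52 hashes to 1; 1 taken => place at 2.
432 hashes to 7; slot 7 is free => place at 7.
755 hashes to 7; 7 taken => place at 8.
905 hashes to 4; slot 4 is free => place at 4.
35 hashes to 1; 1,2,3,4 taken => place at 5.
786 hashes to 4; 4,5 taken => place at 6.
498 hashes to 5; 5,6,7,8 taken => place at 9.
358 hashes to 1; 1,2,3,4,5,6,7,8,9 taken => place at 10.
697 hashes to 0; slot 0 is free => place at 0.
Table: [697, 86, 52, 530, 905, 35, 786, 432, 755, 498, 358, —, —, —, —, —, —]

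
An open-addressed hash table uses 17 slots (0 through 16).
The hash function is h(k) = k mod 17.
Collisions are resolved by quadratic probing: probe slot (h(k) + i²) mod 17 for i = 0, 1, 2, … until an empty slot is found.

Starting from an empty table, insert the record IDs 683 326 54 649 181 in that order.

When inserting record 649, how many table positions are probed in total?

683 hashes to 3; slot 3 is free → place at 3.
326 hashes to 3; 3 taken → place at 4.
54 hashes to 3; 3,4 taken → place at 7.
649 hashes to 3; 3,4,7 taken → place at 12.
181 hashes to 11; slot 11 is free → place at 11.
Table: [-, -, -, 683, 326, -, -, 54, -, -, -, 181, 649, -, -, -, -]

4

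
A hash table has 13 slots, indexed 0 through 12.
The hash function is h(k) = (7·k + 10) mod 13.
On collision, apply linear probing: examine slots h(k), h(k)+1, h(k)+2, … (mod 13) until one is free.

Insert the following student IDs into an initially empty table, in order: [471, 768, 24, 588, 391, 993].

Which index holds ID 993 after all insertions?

8

471 hashes to 5; slot 5 is free → place at 5.
768 hashes to 4; slot 4 is free → place at 4.
24 hashes to 9; slot 9 is free → place at 9.
588 hashes to 5; 5 taken → place at 6.
391 hashes to 4; 4,5,6 taken → place at 7.
993 hashes to 6; 6,7 taken → place at 8.
Table: [_, _, _, _, 768, 471, 588, 391, 993, 24, _, _, _]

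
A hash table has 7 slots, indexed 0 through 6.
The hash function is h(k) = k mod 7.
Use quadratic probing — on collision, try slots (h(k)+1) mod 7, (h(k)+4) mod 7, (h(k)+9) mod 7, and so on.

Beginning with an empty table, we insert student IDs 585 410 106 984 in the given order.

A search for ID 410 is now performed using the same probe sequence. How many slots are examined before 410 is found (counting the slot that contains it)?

585 hashes to 4; slot 4 is free => place at 4.
410 hashes to 4; 4 taken => place at 5.
106 hashes to 1; slot 1 is free => place at 1.
984 hashes to 4; 4,5,1 taken => place at 6.
Table: [∅, 106, ∅, ∅, 585, 410, 984]
Lookup 410: h=4, probe 4,5 → found at 5.

2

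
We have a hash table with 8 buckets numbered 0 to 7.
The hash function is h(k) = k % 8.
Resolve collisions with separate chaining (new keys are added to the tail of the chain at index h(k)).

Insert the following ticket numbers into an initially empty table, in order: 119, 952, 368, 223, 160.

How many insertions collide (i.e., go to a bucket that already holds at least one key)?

3

119 → bucket 7
952 → bucket 0
368 → bucket 0 (collision)
223 → bucket 7 (collision)
160 → bucket 0 (collision)
Final buckets:
0: 952 -> 368 -> 160
1: —
2: —
3: —
4: —
5: —
6: —
7: 119 -> 223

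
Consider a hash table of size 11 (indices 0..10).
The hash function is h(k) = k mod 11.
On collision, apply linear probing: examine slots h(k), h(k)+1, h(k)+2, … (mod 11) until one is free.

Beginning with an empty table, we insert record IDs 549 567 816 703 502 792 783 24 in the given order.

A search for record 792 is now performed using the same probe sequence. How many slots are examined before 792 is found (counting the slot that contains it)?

549 hashes to 10; slot 10 is free => place at 10.
567 hashes to 6; slot 6 is free => place at 6.
816 hashes to 2; slot 2 is free => place at 2.
703 hashes to 10; 10 taken => place at 0.
502 hashes to 7; slot 7 is free => place at 7.
792 hashes to 0; 0 taken => place at 1.
783 hashes to 2; 2 taken => place at 3.
24 hashes to 2; 2,3 taken => place at 4.
Table: [703, 792, 816, 783, 24, ., 567, 502, ., ., 549]
Lookup 792: h=0, probe 0,1 → found at 1.

2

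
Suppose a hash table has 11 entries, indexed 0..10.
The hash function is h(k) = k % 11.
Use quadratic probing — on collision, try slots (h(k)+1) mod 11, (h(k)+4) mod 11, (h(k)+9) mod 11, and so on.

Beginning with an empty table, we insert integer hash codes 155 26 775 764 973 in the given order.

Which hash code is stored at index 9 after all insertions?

973

155: h=1 => slot 1
26: h=4 => slot 4
775: h=5 => slot 5
764: h=5, probe 5,6 => slot 6
973: h=5, probe 5,6,9 => slot 9
Table: [_, 155, _, _, 26, 775, 764, _, _, 973, _]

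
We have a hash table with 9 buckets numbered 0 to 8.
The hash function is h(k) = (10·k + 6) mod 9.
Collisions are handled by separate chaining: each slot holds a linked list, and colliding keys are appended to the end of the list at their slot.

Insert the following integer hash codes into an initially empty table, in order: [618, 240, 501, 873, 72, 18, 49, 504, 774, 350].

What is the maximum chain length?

5

Insert 618: h=3, bucket 3 empty -> new chain.
Insert 240: h=3, bucket 3 nonempty -> append to chain.
Insert 501: h=3, bucket 3 nonempty -> append to chain.
Insert 873: h=6, bucket 6 empty -> new chain.
Insert 72: h=6, bucket 6 nonempty -> append to chain.
Insert 18: h=6, bucket 6 nonempty -> append to chain.
Insert 49: h=1, bucket 1 empty -> new chain.
Insert 504: h=6, bucket 6 nonempty -> append to chain.
Insert 774: h=6, bucket 6 nonempty -> append to chain.
Insert 350: h=5, bucket 5 empty -> new chain.
Final buckets:
0: .
1: 49
2: .
3: 618 -> 240 -> 501
4: .
5: 350
6: 873 -> 72 -> 18 -> 504 -> 774
7: .
8: .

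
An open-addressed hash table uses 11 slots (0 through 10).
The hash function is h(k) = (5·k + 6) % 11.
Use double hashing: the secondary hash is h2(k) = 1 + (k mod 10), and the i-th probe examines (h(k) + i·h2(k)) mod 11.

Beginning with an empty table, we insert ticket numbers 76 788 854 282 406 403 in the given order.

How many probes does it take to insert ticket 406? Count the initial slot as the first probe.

3

76: h=1 => slot 1
788: h=8 => slot 8
854: h=8, h2=5, probe 8,2 => slot 2
282: h=8, h2=3, probe 8,0 => slot 0
406: h=1, h2=7, probe 1,8,4 => slot 4
403: h=8, h2=4, probe 8,1,5 => slot 5
Table: [282, 76, 854, ., 406, 403, ., ., 788, ., .]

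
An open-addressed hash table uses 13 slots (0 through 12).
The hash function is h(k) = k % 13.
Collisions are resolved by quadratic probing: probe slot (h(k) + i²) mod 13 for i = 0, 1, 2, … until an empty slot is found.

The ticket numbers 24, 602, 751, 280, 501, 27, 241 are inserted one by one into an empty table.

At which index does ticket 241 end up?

24: h=11 -> slot 11
602: h=4 -> slot 4
751: h=10 -> slot 10
280: h=7 -> slot 7
501: h=7, probe 7,8 -> slot 8
27: h=1 -> slot 1
241: h=7, probe 7,8,11,3 -> slot 3
Table: [∅, 27, ∅, 241, 602, ∅, ∅, 280, 501, ∅, 751, 24, ∅]

3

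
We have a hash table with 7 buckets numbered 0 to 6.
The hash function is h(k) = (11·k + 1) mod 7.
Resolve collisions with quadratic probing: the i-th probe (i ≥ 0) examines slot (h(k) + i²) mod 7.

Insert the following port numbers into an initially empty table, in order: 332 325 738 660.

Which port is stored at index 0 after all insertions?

Insert 332: h=6, slot 6 empty -> index 6.
Insert 325: h=6, slot 6 occupied -> index 0.
Insert 738: h=6, slots 6,0 occupied -> index 3.
Insert 660: h=2, slot 2 empty -> index 2.
Table: [325, ., 660, 738, ., ., 332]

325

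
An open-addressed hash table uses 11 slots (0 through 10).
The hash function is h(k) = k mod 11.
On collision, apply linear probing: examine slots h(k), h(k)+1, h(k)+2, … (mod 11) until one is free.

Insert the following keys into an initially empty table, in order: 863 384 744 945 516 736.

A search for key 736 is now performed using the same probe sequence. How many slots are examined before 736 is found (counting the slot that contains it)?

Insert 863: h=5, slot 5 empty => index 5.
Insert 384: h=10, slot 10 empty => index 10.
Insert 744: h=7, slot 7 empty => index 7.
Insert 945: h=10, slot 10 occupied => index 0.
Insert 516: h=10, slots 10,0 occupied => index 1.
Insert 736: h=10, slots 10,0,1 occupied => index 2.
Table: [945, 516, 736, ., ., 863, ., 744, ., ., 384]
Lookup 736: h=10, probe 10,0,1,2 → found at 2.

4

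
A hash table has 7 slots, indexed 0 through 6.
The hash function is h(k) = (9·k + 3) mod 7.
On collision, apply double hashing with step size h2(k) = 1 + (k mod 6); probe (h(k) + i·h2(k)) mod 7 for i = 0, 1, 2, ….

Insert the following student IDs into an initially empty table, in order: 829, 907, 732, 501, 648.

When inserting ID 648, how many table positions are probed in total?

3

829: h=2 -> slot 2
907: h=4 -> slot 4
732: h=4, h2=1, probe 4,5 -> slot 5
501: h=4, h2=4, probe 4,1 -> slot 1
648: h=4, h2=1, probe 4,5,6 -> slot 6
Table: [., 501, 829, ., 907, 732, 648]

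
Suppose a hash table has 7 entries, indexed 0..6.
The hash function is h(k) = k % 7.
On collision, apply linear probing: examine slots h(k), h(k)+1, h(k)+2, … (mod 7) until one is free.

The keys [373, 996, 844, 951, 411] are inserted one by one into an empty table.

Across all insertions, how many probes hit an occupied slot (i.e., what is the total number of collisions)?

373 hashes to 2; slot 2 is free -> place at 2.
996 hashes to 2; 2 taken -> place at 3.
844 hashes to 4; slot 4 is free -> place at 4.
951 hashes to 6; slot 6 is free -> place at 6.
411 hashes to 5; slot 5 is free -> place at 5.
Table: [∅, ∅, 373, 996, 844, 411, 951]

1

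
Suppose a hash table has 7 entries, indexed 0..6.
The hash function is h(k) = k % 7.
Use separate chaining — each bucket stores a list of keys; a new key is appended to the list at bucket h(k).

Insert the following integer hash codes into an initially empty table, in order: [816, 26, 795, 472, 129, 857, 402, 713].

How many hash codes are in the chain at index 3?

816 → bucket 4
26 → bucket 5
795 → bucket 4 (collision)
472 → bucket 3
129 → bucket 3 (collision)
857 → bucket 3 (collision)
402 → bucket 3 (collision)
713 → bucket 6
Final buckets:
0: ∅
1: ∅
2: ∅
3: 472 -> 129 -> 857 -> 402
4: 816 -> 795
5: 26
6: 713

4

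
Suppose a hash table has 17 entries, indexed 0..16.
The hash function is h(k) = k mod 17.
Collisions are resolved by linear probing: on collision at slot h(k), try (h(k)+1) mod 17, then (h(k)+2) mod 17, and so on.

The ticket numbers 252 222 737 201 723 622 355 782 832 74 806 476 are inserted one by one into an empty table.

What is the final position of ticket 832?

Insert 252: h=14, slot 14 empty → index 14.
Insert 222: h=1, slot 1 empty → index 1.
Insert 737: h=6, slot 6 empty → index 6.
Insert 201: h=14, slot 14 occupied → index 15.
Insert 723: h=9, slot 9 empty → index 9.
Insert 622: h=10, slot 10 empty → index 10.
Insert 355: h=15, slot 15 occupied → index 16.
Insert 782: h=0, slot 0 empty → index 0.
Insert 832: h=16, slots 16,0,1 occupied → index 2.
Insert 74: h=6, slot 6 occupied → index 7.
Insert 806: h=7, slot 7 occupied → index 8.
Insert 476: h=0, slots 0,1,2 occupied → index 3.
Table: [782, 222, 832, 476, _, _, 737, 74, 806, 723, 622, _, _, _, 252, 201, 355]

2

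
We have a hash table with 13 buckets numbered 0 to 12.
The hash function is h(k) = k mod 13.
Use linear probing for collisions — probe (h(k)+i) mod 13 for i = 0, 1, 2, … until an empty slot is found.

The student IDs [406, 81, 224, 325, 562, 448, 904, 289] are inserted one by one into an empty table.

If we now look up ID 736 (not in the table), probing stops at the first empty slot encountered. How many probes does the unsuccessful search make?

3

406: h=3 => slot 3
81: h=3, probe 3,4 => slot 4
224: h=3, probe 3,4,5 => slot 5
325: h=0 => slot 0
562: h=3, probe 3,4,5,6 => slot 6
448: h=6, probe 6,7 => slot 7
904: h=7, probe 7,8 => slot 8
289: h=3, probe 3,4,5,6,7,8,9 => slot 9
Table: [325, ∅, ∅, 406, 81, 224, 562, 448, 904, 289, ∅, ∅, ∅]
Lookup 736: h=8, probe 8,9,10 → slot 10 empty, not found.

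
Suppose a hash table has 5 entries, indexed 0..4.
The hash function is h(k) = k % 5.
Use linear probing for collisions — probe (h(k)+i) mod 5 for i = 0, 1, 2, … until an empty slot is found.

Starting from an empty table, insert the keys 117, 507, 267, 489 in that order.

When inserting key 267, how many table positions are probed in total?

117 hashes to 2; slot 2 is free => place at 2.
507 hashes to 2; 2 taken => place at 3.
267 hashes to 2; 2,3 taken => place at 4.
489 hashes to 4; 4 taken => place at 0.
Table: [489, -, 117, 507, 267]

3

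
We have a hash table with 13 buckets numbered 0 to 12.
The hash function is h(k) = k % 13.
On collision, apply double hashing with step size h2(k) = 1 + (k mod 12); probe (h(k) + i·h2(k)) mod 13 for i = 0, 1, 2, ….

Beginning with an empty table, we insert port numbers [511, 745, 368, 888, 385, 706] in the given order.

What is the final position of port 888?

5

Insert 511: h=4, slot 4 empty → index 4.
Insert 745: h=4, h2=2, slot 4 occupied → index 6.
Insert 368: h=4, h2=9, slot 4 occupied → index 0.
Insert 888: h=4, h2=1, slot 4 occupied → index 5.
Insert 385: h=8, slot 8 empty → index 8.
Insert 706: h=4, h2=11, slot 4 occupied → index 2.
Table: [368, -, 706, -, 511, 888, 745, -, 385, -, -, -, -]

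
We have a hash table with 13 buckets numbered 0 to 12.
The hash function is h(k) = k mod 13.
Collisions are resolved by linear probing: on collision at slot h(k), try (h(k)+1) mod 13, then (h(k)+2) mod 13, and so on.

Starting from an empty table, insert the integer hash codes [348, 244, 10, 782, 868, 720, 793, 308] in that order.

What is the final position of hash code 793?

1

Insert 348: h=10, slot 10 empty → index 10.
Insert 244: h=10, slot 10 occupied → index 11.
Insert 10: h=10, slots 10,11 occupied → index 12.
Insert 782: h=2, slot 2 empty → index 2.
Insert 868: h=10, slots 10,11,12 occupied → index 0.
Insert 720: h=5, slot 5 empty → index 5.
Insert 793: h=0, slot 0 occupied → index 1.
Insert 308: h=9, slot 9 empty → index 9.
Table: [868, 793, 782, ., ., 720, ., ., ., 308, 348, 244, 10]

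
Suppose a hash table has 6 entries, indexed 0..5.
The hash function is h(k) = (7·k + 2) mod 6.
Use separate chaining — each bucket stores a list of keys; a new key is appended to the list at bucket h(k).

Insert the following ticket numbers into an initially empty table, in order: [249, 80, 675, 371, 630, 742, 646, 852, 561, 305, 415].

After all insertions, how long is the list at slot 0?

249 -> bucket 5
80 -> bucket 4
675 -> bucket 5 (collision)
371 -> bucket 1
630 -> bucket 2
742 -> bucket 0
646 -> bucket 0 (collision)
852 -> bucket 2 (collision)
561 -> bucket 5 (collision)
305 -> bucket 1 (collision)
415 -> bucket 3
Final buckets:
0: 742 -> 646
1: 371 -> 305
2: 630 -> 852
3: 415
4: 80
5: 249 -> 675 -> 561

2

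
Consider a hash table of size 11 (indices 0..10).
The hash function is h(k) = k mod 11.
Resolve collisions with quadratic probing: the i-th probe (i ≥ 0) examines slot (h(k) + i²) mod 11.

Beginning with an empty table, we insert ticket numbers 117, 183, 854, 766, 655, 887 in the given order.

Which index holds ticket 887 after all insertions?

117: h=7 => slot 7
183: h=7, probe 7,8 => slot 8
854: h=7, probe 7,8,0 => slot 0
766: h=7, probe 7,8,0,5 => slot 5
655: h=6 => slot 6
887: h=7, probe 7,8,0,5,1 => slot 1
Table: [854, 887, ∅, ∅, ∅, 766, 655, 117, 183, ∅, ∅]

1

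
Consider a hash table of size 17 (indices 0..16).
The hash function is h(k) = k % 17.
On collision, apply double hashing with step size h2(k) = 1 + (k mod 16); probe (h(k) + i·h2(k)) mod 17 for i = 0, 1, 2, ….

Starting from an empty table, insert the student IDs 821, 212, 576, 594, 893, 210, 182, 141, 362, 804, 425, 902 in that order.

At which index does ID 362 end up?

Insert 821: h=5, slot 5 empty → index 5.
Insert 212: h=8, slot 8 empty → index 8.
Insert 576: h=15, slot 15 empty → index 15.
Insert 594: h=16, slot 16 empty → index 16.
Insert 893: h=9, slot 9 empty → index 9.
Insert 210: h=6, slot 6 empty → index 6.
Insert 182: h=12, slot 12 empty → index 12.
Insert 141: h=5, h2=14, slot 5 occupied → index 2.
Insert 362: h=5, h2=11, slots 5,16 occupied → index 10.
Insert 804: h=5, h2=5, slots 5,10,15 occupied → index 3.
Insert 425: h=0, slot 0 empty → index 0.
Insert 902: h=1, slot 1 empty → index 1.
Table: [425, 902, 141, 804, ∅, 821, 210, ∅, 212, 893, 362, ∅, 182, ∅, ∅, 576, 594]

10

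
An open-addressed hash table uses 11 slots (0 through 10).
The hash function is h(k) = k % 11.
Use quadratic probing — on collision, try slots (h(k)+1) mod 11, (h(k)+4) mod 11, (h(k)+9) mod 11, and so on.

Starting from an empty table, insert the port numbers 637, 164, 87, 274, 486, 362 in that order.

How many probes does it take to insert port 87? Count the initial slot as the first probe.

637: h=10 → slot 10
164: h=10, probe 10,0 → slot 0
87: h=10, probe 10,0,3 → slot 3
274: h=10, probe 10,0,3,8 → slot 8
486: h=2 → slot 2
362: h=10, probe 10,0,3,8,4 → slot 4
Table: [164, ∅, 486, 87, 362, ∅, ∅, ∅, 274, ∅, 637]

3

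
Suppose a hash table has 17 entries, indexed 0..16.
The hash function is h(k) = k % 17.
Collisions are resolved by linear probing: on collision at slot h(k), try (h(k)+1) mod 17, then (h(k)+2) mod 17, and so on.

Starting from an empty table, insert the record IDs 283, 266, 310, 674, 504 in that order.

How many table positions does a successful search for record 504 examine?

4

283 hashes to 11; slot 11 is free => place at 11.
266 hashes to 11; 11 taken => place at 12.
310 hashes to 4; slot 4 is free => place at 4.
674 hashes to 11; 11,12 taken => place at 13.
504 hashes to 11; 11,12,13 taken => place at 14.
Table: [∅, ∅, ∅, ∅, 310, ∅, ∅, ∅, ∅, ∅, ∅, 283, 266, 674, 504, ∅, ∅]
Lookup 504: h=11, probe 11,12,13,14 → found at 14.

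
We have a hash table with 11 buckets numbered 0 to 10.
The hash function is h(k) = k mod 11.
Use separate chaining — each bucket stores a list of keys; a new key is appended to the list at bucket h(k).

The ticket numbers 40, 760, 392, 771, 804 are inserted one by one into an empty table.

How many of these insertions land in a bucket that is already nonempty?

3

Insert 40: h=7, bucket 7 empty → new chain.
Insert 760: h=1, bucket 1 empty → new chain.
Insert 392: h=7, bucket 7 nonempty → append to chain.
Insert 771: h=1, bucket 1 nonempty → append to chain.
Insert 804: h=1, bucket 1 nonempty → append to chain.
Final buckets:
0: -
1: 760 -> 771 -> 804
2: -
3: -
4: -
5: -
6: -
7: 40 -> 392
8: -
9: -
10: -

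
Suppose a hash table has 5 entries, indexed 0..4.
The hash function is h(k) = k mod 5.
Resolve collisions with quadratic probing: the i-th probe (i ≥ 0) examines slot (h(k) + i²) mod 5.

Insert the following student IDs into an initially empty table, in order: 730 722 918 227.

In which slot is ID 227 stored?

1

730: h=0 -> slot 0
722: h=2 -> slot 2
918: h=3 -> slot 3
227: h=2, probe 2,3,1 -> slot 1
Table: [730, 227, 722, 918, -]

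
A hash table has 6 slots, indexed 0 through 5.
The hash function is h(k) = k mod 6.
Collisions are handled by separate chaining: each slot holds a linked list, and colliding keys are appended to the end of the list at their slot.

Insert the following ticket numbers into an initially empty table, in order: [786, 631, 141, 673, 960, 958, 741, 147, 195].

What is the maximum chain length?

786 → bucket 0
631 → bucket 1
141 → bucket 3
673 → bucket 1 (collision)
960 → bucket 0 (collision)
958 → bucket 4
741 → bucket 3 (collision)
147 → bucket 3 (collision)
195 → bucket 3 (collision)
Final buckets:
0: 786 -> 960
1: 631 -> 673
2: ∅
3: 141 -> 741 -> 147 -> 195
4: 958
5: ∅

4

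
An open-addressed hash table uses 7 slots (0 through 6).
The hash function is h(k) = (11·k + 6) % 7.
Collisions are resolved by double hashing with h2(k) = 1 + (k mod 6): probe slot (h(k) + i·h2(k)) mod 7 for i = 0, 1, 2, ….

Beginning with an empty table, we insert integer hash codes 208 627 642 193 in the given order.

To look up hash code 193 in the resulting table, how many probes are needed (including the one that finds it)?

208: h=5 → slot 5
627: h=1 → slot 1
642: h=5, h2=1, probe 5,6 → slot 6
193: h=1, h2=2, probe 1,3 → slot 3
Table: [∅, 627, ∅, 193, ∅, 208, 642]
Lookup 193: h=1, h2=2, probe 1,3 → found at 3.

2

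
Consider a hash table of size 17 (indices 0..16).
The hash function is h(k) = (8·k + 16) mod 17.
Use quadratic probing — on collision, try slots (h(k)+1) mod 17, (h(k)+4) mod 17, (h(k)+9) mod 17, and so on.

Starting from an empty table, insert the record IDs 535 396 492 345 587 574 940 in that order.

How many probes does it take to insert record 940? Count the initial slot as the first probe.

3

535 hashes to 12; slot 12 is free => place at 12.
396 hashes to 5; slot 5 is free => place at 5.
492 hashes to 8; slot 8 is free => place at 8.
345 hashes to 5; 5 taken => place at 6.
587 hashes to 3; slot 3 is free => place at 3.
574 hashes to 1; slot 1 is free => place at 1.
940 hashes to 5; 5,6 taken => place at 9.
Table: [—, 574, —, 587, —, 396, 345, —, 492, 940, —, —, 535, —, —, —, —]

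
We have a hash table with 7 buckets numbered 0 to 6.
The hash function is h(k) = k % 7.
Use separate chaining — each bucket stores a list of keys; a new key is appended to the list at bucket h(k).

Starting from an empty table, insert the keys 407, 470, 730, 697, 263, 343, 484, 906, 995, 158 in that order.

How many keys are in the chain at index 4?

3

407 -> bucket 1
470 -> bucket 1 (collision)
730 -> bucket 2
697 -> bucket 4
263 -> bucket 4 (collision)
343 -> bucket 0
484 -> bucket 1 (collision)
906 -> bucket 3
995 -> bucket 1 (collision)
158 -> bucket 4 (collision)
Final buckets:
0: 343
1: 407 -> 470 -> 484 -> 995
2: 730
3: 906
4: 697 -> 263 -> 158
5: -
6: -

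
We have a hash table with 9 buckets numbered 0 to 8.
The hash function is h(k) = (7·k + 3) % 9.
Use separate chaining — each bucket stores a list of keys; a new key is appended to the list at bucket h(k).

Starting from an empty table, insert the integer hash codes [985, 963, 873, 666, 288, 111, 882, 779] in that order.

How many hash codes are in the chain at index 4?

1

Insert 985: h=4, bucket 4 empty → new chain.
Insert 963: h=3, bucket 3 empty → new chain.
Insert 873: h=3, bucket 3 nonempty → append to chain.
Insert 666: h=3, bucket 3 nonempty → append to chain.
Insert 288: h=3, bucket 3 nonempty → append to chain.
Insert 111: h=6, bucket 6 empty → new chain.
Insert 882: h=3, bucket 3 nonempty → append to chain.
Insert 779: h=2, bucket 2 empty → new chain.
Final buckets:
0: .
1: .
2: 779
3: 963 -> 873 -> 666 -> 288 -> 882
4: 985
5: .
6: 111
7: .
8: .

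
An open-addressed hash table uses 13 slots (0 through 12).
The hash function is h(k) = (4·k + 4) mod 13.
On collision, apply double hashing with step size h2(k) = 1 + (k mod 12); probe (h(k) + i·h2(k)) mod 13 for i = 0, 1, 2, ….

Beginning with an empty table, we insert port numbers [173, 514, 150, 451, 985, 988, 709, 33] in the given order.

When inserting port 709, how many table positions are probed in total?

2

173: h=7 → slot 7
514: h=6 → slot 6
150: h=6, h2=7, probe 6,0 → slot 0
451: h=1 → slot 1
985: h=5 → slot 5
988: h=4 → slot 4
709: h=6, h2=2, probe 6,8 → slot 8
33: h=6, h2=10, probe 6,3 → slot 3
Table: [150, 451, ∅, 33, 988, 985, 514, 173, 709, ∅, ∅, ∅, ∅]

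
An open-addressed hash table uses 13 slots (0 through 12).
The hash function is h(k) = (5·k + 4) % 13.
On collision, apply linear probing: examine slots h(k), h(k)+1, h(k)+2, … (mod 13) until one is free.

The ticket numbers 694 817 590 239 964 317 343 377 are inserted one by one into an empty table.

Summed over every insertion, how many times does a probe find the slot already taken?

16

694: h=3 -> slot 3
817: h=7 -> slot 7
590: h=3, probe 3,4 -> slot 4
239: h=3, probe 3,4,5 -> slot 5
964: h=1 -> slot 1
317: h=3, probe 3,4,5,6 -> slot 6
343: h=3, probe 3,4,5,6,7,8 -> slot 8
377: h=4, probe 4,5,6,7,8,9 -> slot 9
Table: [-, 964, -, 694, 590, 239, 317, 817, 343, 377, -, -, -]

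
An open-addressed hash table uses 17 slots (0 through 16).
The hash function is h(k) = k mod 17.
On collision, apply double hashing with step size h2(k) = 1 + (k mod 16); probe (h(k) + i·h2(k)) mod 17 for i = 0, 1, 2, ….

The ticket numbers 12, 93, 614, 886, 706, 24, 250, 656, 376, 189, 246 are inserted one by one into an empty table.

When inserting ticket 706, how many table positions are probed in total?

Insert 12: h=12, slot 12 empty => index 12.
Insert 93: h=8, slot 8 empty => index 8.
Insert 614: h=2, slot 2 empty => index 2.
Insert 886: h=2, h2=7, slot 2 occupied => index 9.
Insert 706: h=9, h2=3, slots 9,12 occupied => index 15.
Insert 24: h=7, slot 7 empty => index 7.
Insert 250: h=12, h2=11, slot 12 occupied => index 6.
Insert 656: h=10, slot 10 empty => index 10.
Insert 376: h=2, h2=9, slot 2 occupied => index 11.
Insert 189: h=2, h2=14, slot 2 occupied => index 16.
Insert 246: h=8, h2=7, slots 8,15 occupied => index 5.
Table: [-, -, 614, -, -, 246, 250, 24, 93, 886, 656, 376, 12, -, -, 706, 189]

3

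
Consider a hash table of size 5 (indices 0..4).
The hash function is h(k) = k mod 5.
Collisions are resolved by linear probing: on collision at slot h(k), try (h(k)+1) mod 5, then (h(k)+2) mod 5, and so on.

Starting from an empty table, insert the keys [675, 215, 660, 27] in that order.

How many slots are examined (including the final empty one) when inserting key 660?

3

675 hashes to 0; slot 0 is free → place at 0.
215 hashes to 0; 0 taken → place at 1.
660 hashes to 0; 0,1 taken → place at 2.
27 hashes to 2; 2 taken → place at 3.
Table: [675, 215, 660, 27, -]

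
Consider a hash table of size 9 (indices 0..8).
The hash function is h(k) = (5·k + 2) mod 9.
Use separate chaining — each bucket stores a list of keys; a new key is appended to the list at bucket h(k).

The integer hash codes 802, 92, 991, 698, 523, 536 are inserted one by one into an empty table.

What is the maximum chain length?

802 → bucket 7
92 → bucket 3
991 → bucket 7 (collision)
698 → bucket 0
523 → bucket 7 (collision)
536 → bucket 0 (collision)
Final buckets:
0: 698 -> 536
1: —
2: —
3: 92
4: —
5: —
6: —
7: 802 -> 991 -> 523
8: —

3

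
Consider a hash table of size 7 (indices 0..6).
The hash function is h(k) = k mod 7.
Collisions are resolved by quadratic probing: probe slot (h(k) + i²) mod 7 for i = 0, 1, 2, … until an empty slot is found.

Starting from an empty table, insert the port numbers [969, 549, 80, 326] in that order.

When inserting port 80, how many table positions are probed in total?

3

969 hashes to 3; slot 3 is free -> place at 3.
549 hashes to 3; 3 taken -> place at 4.
80 hashes to 3; 3,4 taken -> place at 0.
326 hashes to 4; 4 taken -> place at 5.
Table: [80, ., ., 969, 549, 326, .]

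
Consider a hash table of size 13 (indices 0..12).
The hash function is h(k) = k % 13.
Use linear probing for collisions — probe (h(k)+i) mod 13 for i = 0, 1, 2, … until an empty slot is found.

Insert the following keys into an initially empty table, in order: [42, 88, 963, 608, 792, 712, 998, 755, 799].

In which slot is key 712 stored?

42: h=3 → slot 3
88: h=10 → slot 10
963: h=1 → slot 1
608: h=10, probe 10,11 → slot 11
792: h=12 → slot 12
712: h=10, probe 10,11,12,0 → slot 0
998: h=10, probe 10,11,12,0,1,2 → slot 2
755: h=1, probe 1,2,3,4 → slot 4
799: h=6 → slot 6
Table: [712, 963, 998, 42, 755, —, 799, —, —, —, 88, 608, 792]

0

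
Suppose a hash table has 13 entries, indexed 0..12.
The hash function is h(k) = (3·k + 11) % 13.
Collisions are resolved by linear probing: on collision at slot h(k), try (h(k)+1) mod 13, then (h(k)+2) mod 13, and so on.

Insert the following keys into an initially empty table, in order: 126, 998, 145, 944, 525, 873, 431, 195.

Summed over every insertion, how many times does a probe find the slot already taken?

3

126: h=12 => slot 12
998: h=2 => slot 2
145: h=4 => slot 4
944: h=9 => slot 9
525: h=0 => slot 0
873: h=4, probe 4,5 => slot 5
431: h=4, probe 4,5,6 => slot 6
195: h=11 => slot 11
Table: [525, -, 998, -, 145, 873, 431, -, -, 944, -, 195, 126]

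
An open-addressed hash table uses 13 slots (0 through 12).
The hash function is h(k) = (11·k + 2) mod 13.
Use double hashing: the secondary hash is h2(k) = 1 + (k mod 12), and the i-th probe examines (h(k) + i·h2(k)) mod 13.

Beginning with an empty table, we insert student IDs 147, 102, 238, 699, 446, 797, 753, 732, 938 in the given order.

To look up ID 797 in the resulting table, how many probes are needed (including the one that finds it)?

147: h=7 → slot 7
102: h=6 → slot 6
238: h=7, h2=11, probe 7,5 → slot 5
699: h=8 → slot 8
446: h=7, h2=3, probe 7,10 → slot 10
797: h=7, h2=6, probe 7,0 → slot 0
753: h=4 → slot 4
732: h=7, h2=1, probe 7,8,9 → slot 9
938: h=11 → slot 11
Table: [797, _, _, _, 753, 238, 102, 147, 699, 732, 446, 938, _]
Lookup 797: h=7, h2=6, probe 7,0 → found at 0.

2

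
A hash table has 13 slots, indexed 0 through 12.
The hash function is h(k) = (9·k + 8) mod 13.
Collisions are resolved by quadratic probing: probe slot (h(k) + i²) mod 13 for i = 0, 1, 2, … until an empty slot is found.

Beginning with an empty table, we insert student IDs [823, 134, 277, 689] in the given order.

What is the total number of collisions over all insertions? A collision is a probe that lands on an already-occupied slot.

3

823: h=5 -> slot 5
134: h=5, probe 5,6 -> slot 6
277: h=5, probe 5,6,9 -> slot 9
689: h=8 -> slot 8
Table: [∅, ∅, ∅, ∅, ∅, 823, 134, ∅, 689, 277, ∅, ∅, ∅]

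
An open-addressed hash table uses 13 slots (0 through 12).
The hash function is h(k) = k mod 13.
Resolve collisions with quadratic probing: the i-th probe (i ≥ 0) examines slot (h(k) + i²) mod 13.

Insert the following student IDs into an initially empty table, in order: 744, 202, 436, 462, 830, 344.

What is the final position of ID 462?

Insert 744: h=3, slot 3 empty -> index 3.
Insert 202: h=7, slot 7 empty -> index 7.
Insert 436: h=7, slot 7 occupied -> index 8.
Insert 462: h=7, slots 7,8 occupied -> index 11.
Insert 830: h=11, slot 11 occupied -> index 12.
Insert 344: h=6, slot 6 empty -> index 6.
Table: [., ., ., 744, ., ., 344, 202, 436, ., ., 462, 830]

11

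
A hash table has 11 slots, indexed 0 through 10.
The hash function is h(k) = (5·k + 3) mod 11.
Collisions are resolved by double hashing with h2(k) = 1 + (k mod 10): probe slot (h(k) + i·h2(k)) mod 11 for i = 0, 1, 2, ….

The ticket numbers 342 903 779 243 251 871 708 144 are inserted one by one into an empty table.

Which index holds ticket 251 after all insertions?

Insert 342: h=8, slot 8 empty => index 8.
Insert 903: h=8, h2=4, slot 8 occupied => index 1.
Insert 779: h=4, slot 4 empty => index 4.
Insert 243: h=8, h2=4, slots 8,1 occupied => index 5.
Insert 251: h=4, h2=2, slot 4 occupied => index 6.
Insert 871: h=2, slot 2 empty => index 2.
Insert 708: h=1, h2=9, slot 1 occupied => index 10.
Insert 144: h=8, h2=5, slots 8,2 occupied => index 7.
Table: [∅, 903, 871, ∅, 779, 243, 251, 144, 342, ∅, 708]

6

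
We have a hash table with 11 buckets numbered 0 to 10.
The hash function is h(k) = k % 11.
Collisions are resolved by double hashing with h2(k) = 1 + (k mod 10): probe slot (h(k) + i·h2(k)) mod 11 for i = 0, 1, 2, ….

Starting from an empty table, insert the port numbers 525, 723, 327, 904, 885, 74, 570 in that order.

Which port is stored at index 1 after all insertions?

525 hashes to 8; slot 8 is free → place at 8.
723 hashes to 8, h2=4; 8 taken → place at 1.
327 hashes to 8, h2=8; 8 taken → place at 5.
904 hashes to 2; slot 2 is free → place at 2.
885 hashes to 5, h2=6; 5 taken → place at 0.
74 hashes to 8, h2=5; 8,2 taken → place at 7.
570 hashes to 9; slot 9 is free → place at 9.
Table: [885, 723, 904, _, _, 327, _, 74, 525, 570, _]

723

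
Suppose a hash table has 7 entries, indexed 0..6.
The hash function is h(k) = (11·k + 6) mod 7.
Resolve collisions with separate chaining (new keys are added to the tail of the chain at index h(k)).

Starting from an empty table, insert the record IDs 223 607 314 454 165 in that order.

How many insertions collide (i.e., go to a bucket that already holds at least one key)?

Insert 223: h=2, bucket 2 empty → new chain.
Insert 607: h=5, bucket 5 empty → new chain.
Insert 314: h=2, bucket 2 nonempty → append to chain.
Insert 454: h=2, bucket 2 nonempty → append to chain.
Insert 165: h=1, bucket 1 empty → new chain.
Final buckets:
0: —
1: 165
2: 223 -> 314 -> 454
3: —
4: —
5: 607
6: —

2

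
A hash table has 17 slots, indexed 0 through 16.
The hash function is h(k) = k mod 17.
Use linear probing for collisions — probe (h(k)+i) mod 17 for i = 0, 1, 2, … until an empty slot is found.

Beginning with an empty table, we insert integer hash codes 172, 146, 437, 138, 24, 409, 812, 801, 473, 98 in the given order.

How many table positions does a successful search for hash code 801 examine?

172: h=2 => slot 2
146: h=10 => slot 10
437: h=12 => slot 12
138: h=2, probe 2,3 => slot 3
24: h=7 => slot 7
409: h=1 => slot 1
812: h=13 => slot 13
801: h=2, probe 2,3,4 => slot 4
473: h=14 => slot 14
98: h=13, probe 13,14,15 => slot 15
Table: [—, 409, 172, 138, 801, —, —, 24, —, —, 146, —, 437, 812, 473, 98, —]
Lookup 801: h=2, probe 2,3,4 → found at 4.

3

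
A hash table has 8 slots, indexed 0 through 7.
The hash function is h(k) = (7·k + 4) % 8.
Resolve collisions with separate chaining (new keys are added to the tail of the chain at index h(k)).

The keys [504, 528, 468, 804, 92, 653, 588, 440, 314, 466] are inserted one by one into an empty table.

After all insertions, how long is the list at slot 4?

3

504 -> bucket 4
528 -> bucket 4 (collision)
468 -> bucket 0
804 -> bucket 0 (collision)
92 -> bucket 0 (collision)
653 -> bucket 7
588 -> bucket 0 (collision)
440 -> bucket 4 (collision)
314 -> bucket 2
466 -> bucket 2 (collision)
Final buckets:
0: 468 -> 804 -> 92 -> 588
1: ∅
2: 314 -> 466
3: ∅
4: 504 -> 528 -> 440
5: ∅
6: ∅
7: 653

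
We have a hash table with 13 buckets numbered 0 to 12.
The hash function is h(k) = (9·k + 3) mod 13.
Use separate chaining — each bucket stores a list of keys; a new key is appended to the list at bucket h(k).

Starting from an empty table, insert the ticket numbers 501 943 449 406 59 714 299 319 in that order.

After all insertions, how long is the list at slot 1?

Insert 501: h=1, bucket 1 empty -> new chain.
Insert 943: h=1, bucket 1 nonempty -> append to chain.
Insert 449: h=1, bucket 1 nonempty -> append to chain.
Insert 406: h=4, bucket 4 empty -> new chain.
Insert 59: h=1, bucket 1 nonempty -> append to chain.
Insert 714: h=7, bucket 7 empty -> new chain.
Insert 299: h=3, bucket 3 empty -> new chain.
Insert 319: h=1, bucket 1 nonempty -> append to chain.
Final buckets:
0: .
1: 501 -> 943 -> 449 -> 59 -> 319
2: .
3: 299
4: 406
5: .
6: .
7: 714
8: .
9: .
10: .
11: .
12: .

5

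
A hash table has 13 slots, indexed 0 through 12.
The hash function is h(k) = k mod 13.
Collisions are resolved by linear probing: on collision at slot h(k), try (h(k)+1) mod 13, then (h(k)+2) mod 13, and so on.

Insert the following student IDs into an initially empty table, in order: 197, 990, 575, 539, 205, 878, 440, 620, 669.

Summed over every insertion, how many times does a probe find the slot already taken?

4

197: h=2 → slot 2
990: h=2, probe 2,3 → slot 3
575: h=3, probe 3,4 → slot 4
539: h=6 → slot 6
205: h=10 → slot 10
878: h=7 → slot 7
440: h=11 → slot 11
620: h=9 → slot 9
669: h=6, probe 6,7,8 → slot 8
Table: [-, -, 197, 990, 575, -, 539, 878, 669, 620, 205, 440, -]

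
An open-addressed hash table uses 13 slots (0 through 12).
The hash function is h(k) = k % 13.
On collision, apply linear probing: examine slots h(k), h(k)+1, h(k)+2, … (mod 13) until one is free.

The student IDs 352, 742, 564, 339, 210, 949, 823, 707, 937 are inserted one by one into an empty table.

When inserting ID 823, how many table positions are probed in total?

Insert 352: h=1, slot 1 empty → index 1.
Insert 742: h=1, slot 1 occupied → index 2.
Insert 564: h=5, slot 5 empty → index 5.
Insert 339: h=1, slots 1,2 occupied → index 3.
Insert 210: h=2, slots 2,3 occupied → index 4.
Insert 949: h=0, slot 0 empty → index 0.
Insert 823: h=4, slots 4,5 occupied → index 6.
Insert 707: h=5, slots 5,6 occupied → index 7.
Insert 937: h=1, slots 1,2,3,4,5,6,7 occupied → index 8.
Table: [949, 352, 742, 339, 210, 564, 823, 707, 937, ∅, ∅, ∅, ∅]

3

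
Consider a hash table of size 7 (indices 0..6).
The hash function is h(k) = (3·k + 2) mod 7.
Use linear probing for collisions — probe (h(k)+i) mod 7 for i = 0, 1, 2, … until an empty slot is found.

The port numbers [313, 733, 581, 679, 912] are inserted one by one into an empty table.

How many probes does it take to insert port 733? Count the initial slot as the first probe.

313 hashes to 3; slot 3 is free => place at 3.
733 hashes to 3; 3 taken => place at 4.
581 hashes to 2; slot 2 is free => place at 2.
679 hashes to 2; 2,3,4 taken => place at 5.
912 hashes to 1; slot 1 is free => place at 1.
Table: [-, 912, 581, 313, 733, 679, -]

2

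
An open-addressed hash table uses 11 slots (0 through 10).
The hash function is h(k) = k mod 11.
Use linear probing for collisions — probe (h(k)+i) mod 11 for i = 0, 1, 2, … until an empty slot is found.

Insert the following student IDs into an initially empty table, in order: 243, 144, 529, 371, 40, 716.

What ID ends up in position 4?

243 hashes to 1; slot 1 is free → place at 1.
144 hashes to 1; 1 taken → place at 2.
529 hashes to 1; 1,2 taken → place at 3.
371 hashes to 8; slot 8 is free → place at 8.
40 hashes to 7; slot 7 is free → place at 7.
716 hashes to 1; 1,2,3 taken → place at 4.
Table: [., 243, 144, 529, 716, ., ., 40, 371, ., .]

716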